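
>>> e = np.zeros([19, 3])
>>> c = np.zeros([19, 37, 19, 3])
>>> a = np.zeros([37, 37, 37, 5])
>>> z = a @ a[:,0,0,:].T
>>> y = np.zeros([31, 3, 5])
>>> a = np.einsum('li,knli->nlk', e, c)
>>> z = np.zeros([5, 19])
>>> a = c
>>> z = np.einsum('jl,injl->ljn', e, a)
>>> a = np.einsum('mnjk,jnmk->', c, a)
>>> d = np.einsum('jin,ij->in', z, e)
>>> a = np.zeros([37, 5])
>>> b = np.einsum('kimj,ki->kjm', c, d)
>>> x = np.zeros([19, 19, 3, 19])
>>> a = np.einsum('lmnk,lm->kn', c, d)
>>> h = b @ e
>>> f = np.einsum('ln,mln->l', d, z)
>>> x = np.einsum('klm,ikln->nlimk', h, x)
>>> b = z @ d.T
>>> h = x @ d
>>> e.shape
(19, 3)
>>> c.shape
(19, 37, 19, 3)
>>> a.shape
(3, 19)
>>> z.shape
(3, 19, 37)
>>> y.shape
(31, 3, 5)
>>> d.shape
(19, 37)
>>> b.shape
(3, 19, 19)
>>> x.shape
(19, 3, 19, 3, 19)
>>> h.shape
(19, 3, 19, 3, 37)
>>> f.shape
(19,)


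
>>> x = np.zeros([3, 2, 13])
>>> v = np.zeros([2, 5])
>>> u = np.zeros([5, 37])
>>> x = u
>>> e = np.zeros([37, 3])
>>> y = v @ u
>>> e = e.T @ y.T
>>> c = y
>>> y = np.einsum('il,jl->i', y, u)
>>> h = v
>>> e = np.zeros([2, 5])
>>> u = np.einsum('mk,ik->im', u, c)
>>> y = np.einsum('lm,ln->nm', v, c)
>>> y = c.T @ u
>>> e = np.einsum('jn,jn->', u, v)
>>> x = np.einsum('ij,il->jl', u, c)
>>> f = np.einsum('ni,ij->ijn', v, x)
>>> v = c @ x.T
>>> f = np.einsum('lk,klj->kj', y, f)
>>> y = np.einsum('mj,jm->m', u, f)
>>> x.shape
(5, 37)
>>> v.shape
(2, 5)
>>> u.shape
(2, 5)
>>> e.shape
()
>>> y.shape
(2,)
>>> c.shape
(2, 37)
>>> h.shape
(2, 5)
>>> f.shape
(5, 2)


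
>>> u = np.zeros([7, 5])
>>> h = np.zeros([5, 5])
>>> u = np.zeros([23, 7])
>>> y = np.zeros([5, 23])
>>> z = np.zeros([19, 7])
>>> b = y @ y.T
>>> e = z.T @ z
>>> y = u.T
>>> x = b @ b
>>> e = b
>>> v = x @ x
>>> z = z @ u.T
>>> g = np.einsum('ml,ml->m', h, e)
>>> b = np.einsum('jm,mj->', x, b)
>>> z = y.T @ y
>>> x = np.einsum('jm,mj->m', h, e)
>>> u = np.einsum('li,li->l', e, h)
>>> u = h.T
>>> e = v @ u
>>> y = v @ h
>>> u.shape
(5, 5)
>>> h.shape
(5, 5)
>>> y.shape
(5, 5)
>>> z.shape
(23, 23)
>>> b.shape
()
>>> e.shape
(5, 5)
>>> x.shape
(5,)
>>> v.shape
(5, 5)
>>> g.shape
(5,)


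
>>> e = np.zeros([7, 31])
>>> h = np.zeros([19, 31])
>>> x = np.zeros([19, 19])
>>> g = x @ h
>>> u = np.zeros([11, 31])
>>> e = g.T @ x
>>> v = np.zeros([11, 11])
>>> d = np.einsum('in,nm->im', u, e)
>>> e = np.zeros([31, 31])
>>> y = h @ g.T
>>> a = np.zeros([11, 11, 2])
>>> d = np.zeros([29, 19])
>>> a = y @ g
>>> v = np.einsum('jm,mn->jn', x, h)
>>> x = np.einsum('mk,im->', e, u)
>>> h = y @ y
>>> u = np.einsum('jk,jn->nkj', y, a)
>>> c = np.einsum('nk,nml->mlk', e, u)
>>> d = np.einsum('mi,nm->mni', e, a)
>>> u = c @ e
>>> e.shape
(31, 31)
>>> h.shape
(19, 19)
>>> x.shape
()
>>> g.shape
(19, 31)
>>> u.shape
(19, 19, 31)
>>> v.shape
(19, 31)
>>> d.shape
(31, 19, 31)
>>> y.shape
(19, 19)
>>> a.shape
(19, 31)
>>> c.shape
(19, 19, 31)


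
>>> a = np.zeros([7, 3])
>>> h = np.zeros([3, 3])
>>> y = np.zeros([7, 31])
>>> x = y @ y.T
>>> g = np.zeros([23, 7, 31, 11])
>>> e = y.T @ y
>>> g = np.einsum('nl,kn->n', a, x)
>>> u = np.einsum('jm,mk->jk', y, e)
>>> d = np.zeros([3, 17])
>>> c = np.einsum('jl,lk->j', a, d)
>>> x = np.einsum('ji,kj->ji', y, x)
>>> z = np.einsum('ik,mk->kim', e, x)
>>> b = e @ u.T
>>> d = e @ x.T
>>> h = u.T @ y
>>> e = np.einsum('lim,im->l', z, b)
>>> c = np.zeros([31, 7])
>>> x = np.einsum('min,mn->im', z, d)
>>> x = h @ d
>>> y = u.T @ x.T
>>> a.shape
(7, 3)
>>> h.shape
(31, 31)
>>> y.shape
(31, 31)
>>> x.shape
(31, 7)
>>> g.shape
(7,)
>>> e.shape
(31,)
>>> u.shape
(7, 31)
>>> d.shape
(31, 7)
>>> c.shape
(31, 7)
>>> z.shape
(31, 31, 7)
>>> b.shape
(31, 7)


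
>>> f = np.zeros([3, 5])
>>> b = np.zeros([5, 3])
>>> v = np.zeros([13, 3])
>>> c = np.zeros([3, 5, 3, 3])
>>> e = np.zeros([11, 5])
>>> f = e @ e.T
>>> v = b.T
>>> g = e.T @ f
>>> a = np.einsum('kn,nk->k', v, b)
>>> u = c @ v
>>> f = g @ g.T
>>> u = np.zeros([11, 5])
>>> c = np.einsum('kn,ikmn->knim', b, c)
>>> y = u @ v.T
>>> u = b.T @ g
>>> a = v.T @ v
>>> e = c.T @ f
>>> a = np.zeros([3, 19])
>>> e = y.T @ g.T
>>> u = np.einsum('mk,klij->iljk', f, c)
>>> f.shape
(5, 5)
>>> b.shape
(5, 3)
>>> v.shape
(3, 5)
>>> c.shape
(5, 3, 3, 3)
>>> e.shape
(3, 5)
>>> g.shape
(5, 11)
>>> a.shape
(3, 19)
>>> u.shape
(3, 3, 3, 5)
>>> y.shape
(11, 3)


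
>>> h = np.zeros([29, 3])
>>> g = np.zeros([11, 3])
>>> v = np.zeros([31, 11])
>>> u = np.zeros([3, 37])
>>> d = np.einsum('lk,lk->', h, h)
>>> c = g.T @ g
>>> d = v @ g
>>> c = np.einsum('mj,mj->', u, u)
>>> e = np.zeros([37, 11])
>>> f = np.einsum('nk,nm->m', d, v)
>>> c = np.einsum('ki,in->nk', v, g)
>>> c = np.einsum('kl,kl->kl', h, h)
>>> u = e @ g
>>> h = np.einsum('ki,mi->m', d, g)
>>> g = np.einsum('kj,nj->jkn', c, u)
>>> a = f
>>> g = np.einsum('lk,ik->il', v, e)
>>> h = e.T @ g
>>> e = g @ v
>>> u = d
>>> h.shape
(11, 31)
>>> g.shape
(37, 31)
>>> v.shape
(31, 11)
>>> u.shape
(31, 3)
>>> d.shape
(31, 3)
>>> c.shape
(29, 3)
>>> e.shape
(37, 11)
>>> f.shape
(11,)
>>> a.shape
(11,)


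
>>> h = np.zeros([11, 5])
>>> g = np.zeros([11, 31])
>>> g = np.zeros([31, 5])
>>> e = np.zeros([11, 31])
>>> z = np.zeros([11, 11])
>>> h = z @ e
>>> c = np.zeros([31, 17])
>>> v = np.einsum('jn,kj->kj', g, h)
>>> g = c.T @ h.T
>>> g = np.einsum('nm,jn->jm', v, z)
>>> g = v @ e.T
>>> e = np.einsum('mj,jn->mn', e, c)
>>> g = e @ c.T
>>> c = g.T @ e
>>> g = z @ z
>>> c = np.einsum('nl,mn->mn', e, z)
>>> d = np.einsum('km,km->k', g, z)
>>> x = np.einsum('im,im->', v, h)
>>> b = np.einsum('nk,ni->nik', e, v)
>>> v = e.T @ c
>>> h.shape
(11, 31)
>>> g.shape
(11, 11)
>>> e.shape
(11, 17)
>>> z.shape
(11, 11)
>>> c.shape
(11, 11)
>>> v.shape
(17, 11)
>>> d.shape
(11,)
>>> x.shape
()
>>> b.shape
(11, 31, 17)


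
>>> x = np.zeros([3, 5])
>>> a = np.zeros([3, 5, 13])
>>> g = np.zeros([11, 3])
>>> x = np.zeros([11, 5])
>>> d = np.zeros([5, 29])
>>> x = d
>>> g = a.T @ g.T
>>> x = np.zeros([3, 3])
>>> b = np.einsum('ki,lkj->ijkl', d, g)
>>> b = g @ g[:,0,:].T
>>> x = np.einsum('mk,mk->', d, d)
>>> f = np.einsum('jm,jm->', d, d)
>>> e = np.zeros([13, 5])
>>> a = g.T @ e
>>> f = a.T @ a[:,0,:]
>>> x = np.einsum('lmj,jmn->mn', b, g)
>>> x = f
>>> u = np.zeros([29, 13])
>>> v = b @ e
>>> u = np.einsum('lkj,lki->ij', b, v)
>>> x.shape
(5, 5, 5)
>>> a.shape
(11, 5, 5)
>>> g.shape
(13, 5, 11)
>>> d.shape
(5, 29)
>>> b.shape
(13, 5, 13)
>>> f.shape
(5, 5, 5)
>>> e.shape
(13, 5)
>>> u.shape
(5, 13)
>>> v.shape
(13, 5, 5)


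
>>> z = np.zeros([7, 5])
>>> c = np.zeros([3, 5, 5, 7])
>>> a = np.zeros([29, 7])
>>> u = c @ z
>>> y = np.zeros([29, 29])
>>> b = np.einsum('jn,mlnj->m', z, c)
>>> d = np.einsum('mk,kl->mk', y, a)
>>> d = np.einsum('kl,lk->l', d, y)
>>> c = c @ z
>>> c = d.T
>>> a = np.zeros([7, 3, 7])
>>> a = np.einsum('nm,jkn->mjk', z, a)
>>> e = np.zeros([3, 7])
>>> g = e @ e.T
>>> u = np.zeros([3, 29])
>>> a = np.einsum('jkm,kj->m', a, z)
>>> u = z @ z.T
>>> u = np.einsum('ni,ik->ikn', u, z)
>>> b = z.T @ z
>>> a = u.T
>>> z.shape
(7, 5)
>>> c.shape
(29,)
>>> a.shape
(7, 5, 7)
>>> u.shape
(7, 5, 7)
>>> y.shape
(29, 29)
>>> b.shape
(5, 5)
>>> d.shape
(29,)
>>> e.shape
(3, 7)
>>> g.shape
(3, 3)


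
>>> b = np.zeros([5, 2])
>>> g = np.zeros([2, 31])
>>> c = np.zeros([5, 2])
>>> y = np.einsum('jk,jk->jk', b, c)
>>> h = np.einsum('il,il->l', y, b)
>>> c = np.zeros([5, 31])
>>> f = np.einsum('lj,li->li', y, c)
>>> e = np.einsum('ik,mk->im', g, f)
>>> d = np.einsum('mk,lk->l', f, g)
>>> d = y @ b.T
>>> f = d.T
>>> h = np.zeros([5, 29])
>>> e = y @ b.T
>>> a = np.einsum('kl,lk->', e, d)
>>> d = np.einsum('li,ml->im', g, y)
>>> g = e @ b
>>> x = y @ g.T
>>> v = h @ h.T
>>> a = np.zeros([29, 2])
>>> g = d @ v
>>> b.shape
(5, 2)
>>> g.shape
(31, 5)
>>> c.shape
(5, 31)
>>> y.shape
(5, 2)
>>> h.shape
(5, 29)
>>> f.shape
(5, 5)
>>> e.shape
(5, 5)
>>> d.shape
(31, 5)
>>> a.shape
(29, 2)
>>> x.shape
(5, 5)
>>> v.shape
(5, 5)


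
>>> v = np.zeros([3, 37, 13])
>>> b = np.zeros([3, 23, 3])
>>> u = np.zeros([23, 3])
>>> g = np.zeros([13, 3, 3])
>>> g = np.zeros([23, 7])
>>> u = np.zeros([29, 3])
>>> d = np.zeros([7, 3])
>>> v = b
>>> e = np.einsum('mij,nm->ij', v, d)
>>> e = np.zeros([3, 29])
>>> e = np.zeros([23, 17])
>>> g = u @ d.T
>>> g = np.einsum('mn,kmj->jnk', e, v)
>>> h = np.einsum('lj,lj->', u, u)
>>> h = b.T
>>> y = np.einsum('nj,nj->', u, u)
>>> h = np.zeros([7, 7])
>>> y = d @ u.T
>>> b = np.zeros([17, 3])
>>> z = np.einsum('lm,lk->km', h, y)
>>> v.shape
(3, 23, 3)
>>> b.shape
(17, 3)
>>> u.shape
(29, 3)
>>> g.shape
(3, 17, 3)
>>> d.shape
(7, 3)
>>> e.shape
(23, 17)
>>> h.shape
(7, 7)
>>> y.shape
(7, 29)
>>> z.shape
(29, 7)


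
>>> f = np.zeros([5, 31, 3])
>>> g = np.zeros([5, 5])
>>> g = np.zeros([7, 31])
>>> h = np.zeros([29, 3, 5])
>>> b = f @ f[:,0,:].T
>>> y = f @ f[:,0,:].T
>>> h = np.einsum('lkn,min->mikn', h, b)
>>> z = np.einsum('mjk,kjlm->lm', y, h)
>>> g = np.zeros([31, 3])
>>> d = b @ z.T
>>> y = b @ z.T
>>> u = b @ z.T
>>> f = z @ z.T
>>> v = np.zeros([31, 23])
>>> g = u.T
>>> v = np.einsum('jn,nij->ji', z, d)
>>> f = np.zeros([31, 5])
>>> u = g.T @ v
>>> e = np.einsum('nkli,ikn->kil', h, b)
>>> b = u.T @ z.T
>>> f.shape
(31, 5)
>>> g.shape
(3, 31, 5)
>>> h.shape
(5, 31, 3, 5)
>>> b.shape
(31, 31, 3)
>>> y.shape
(5, 31, 3)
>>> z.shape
(3, 5)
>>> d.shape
(5, 31, 3)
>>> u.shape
(5, 31, 31)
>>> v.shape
(3, 31)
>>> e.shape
(31, 5, 3)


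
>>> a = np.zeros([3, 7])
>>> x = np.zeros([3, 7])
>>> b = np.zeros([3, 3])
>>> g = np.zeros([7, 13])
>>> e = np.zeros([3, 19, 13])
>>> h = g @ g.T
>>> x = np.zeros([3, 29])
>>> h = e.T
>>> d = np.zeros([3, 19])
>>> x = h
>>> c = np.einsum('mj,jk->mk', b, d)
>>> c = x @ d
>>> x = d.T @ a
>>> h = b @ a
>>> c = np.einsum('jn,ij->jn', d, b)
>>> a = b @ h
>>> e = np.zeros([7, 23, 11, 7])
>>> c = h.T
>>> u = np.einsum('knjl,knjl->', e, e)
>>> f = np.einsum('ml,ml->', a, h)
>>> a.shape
(3, 7)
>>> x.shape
(19, 7)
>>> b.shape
(3, 3)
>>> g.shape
(7, 13)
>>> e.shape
(7, 23, 11, 7)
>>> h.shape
(3, 7)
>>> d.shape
(3, 19)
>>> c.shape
(7, 3)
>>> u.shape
()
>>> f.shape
()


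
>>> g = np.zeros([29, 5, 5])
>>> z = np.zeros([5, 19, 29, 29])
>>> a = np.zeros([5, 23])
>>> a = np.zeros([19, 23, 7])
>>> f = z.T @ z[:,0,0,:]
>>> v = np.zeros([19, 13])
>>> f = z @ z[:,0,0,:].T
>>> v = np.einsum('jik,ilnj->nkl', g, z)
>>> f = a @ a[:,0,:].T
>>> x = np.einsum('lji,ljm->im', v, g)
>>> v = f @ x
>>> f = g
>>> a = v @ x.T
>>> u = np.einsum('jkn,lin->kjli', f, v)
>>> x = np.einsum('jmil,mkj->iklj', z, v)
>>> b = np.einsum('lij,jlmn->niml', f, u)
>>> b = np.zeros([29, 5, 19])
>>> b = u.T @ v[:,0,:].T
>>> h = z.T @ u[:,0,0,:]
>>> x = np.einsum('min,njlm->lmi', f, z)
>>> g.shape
(29, 5, 5)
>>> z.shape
(5, 19, 29, 29)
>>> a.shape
(19, 23, 19)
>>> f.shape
(29, 5, 5)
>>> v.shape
(19, 23, 5)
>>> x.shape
(29, 29, 5)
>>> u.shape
(5, 29, 19, 23)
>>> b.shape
(23, 19, 29, 19)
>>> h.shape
(29, 29, 19, 23)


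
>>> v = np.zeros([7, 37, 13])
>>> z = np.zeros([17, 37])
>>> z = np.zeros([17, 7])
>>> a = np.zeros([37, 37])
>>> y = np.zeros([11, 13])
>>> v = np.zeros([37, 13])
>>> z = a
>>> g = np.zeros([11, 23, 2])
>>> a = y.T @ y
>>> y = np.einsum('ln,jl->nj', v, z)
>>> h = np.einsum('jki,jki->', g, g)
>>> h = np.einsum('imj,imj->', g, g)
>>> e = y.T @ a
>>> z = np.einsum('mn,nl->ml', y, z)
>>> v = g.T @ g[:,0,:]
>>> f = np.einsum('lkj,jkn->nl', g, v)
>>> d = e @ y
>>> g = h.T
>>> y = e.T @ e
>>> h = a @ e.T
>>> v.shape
(2, 23, 2)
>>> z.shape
(13, 37)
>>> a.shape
(13, 13)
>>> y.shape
(13, 13)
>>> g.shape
()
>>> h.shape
(13, 37)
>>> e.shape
(37, 13)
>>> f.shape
(2, 11)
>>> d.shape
(37, 37)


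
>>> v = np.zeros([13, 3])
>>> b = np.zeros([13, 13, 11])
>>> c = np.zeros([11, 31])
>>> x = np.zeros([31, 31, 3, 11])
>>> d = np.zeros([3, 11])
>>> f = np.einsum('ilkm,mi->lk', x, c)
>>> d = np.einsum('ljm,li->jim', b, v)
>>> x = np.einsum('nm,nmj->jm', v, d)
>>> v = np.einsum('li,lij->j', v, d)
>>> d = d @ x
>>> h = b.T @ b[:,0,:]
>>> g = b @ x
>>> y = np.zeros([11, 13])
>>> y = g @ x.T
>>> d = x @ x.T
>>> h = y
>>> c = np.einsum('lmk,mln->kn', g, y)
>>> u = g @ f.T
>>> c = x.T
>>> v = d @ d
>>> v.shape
(11, 11)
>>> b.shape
(13, 13, 11)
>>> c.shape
(3, 11)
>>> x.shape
(11, 3)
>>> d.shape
(11, 11)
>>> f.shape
(31, 3)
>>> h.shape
(13, 13, 11)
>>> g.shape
(13, 13, 3)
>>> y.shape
(13, 13, 11)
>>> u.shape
(13, 13, 31)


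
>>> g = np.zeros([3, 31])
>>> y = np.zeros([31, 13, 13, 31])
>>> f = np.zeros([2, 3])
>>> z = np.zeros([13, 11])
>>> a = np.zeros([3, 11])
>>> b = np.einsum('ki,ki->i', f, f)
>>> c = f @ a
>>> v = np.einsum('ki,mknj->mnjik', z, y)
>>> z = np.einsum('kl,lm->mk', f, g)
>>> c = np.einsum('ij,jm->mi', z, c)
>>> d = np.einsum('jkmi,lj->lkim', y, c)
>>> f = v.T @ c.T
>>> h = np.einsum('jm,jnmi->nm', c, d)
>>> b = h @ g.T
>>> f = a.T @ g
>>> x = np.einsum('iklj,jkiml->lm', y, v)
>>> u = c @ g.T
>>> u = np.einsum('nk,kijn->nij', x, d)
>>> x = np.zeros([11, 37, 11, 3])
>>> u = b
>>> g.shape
(3, 31)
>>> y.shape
(31, 13, 13, 31)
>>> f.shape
(11, 31)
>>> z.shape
(31, 2)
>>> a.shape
(3, 11)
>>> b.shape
(13, 3)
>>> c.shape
(11, 31)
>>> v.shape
(31, 13, 31, 11, 13)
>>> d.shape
(11, 13, 31, 13)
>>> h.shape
(13, 31)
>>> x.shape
(11, 37, 11, 3)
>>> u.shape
(13, 3)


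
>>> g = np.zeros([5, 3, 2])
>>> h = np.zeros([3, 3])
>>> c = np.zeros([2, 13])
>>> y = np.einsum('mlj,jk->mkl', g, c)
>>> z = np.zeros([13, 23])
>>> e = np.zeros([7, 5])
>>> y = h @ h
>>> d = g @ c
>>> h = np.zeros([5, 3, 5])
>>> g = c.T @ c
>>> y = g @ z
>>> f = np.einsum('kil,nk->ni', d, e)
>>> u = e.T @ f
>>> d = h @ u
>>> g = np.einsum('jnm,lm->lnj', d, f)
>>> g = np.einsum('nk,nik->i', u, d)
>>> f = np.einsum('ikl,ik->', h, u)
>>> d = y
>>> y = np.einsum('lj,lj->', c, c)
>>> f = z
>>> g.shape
(3,)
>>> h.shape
(5, 3, 5)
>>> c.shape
(2, 13)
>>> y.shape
()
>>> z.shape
(13, 23)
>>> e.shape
(7, 5)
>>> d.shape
(13, 23)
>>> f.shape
(13, 23)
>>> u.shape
(5, 3)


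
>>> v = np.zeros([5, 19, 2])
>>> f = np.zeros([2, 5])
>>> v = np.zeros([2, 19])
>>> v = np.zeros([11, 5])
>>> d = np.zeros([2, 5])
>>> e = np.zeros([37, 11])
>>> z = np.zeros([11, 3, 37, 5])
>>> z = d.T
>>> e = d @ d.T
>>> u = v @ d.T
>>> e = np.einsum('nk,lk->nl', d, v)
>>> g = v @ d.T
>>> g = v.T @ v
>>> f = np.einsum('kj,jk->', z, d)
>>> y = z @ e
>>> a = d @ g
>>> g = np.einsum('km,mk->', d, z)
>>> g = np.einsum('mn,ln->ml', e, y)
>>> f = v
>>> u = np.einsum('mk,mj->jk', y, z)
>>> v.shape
(11, 5)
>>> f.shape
(11, 5)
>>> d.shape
(2, 5)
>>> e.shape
(2, 11)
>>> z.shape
(5, 2)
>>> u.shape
(2, 11)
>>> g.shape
(2, 5)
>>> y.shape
(5, 11)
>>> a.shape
(2, 5)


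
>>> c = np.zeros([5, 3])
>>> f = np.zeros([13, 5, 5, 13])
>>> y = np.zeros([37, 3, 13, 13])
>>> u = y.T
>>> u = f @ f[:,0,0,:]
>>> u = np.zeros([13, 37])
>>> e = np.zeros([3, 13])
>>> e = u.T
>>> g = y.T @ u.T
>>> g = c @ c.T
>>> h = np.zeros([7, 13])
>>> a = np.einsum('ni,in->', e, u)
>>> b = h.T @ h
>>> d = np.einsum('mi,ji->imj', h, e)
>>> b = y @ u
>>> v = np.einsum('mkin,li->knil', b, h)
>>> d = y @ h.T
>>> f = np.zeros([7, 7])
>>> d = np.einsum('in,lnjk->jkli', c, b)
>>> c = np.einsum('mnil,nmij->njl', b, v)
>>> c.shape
(3, 7, 37)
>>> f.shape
(7, 7)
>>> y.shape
(37, 3, 13, 13)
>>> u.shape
(13, 37)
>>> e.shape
(37, 13)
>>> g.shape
(5, 5)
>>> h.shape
(7, 13)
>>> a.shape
()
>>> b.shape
(37, 3, 13, 37)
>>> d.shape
(13, 37, 37, 5)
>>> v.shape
(3, 37, 13, 7)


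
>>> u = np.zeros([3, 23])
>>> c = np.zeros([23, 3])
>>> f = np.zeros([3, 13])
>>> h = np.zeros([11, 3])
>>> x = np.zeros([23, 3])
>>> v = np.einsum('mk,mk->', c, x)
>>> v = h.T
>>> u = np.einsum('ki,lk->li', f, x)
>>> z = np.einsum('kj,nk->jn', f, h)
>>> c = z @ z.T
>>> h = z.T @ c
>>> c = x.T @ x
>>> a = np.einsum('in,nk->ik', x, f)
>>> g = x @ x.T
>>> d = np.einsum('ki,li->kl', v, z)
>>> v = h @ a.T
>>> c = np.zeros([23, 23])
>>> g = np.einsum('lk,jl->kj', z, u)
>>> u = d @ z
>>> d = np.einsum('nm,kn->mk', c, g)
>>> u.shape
(3, 11)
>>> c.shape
(23, 23)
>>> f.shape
(3, 13)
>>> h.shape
(11, 13)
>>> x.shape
(23, 3)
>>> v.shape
(11, 23)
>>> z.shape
(13, 11)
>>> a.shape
(23, 13)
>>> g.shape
(11, 23)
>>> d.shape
(23, 11)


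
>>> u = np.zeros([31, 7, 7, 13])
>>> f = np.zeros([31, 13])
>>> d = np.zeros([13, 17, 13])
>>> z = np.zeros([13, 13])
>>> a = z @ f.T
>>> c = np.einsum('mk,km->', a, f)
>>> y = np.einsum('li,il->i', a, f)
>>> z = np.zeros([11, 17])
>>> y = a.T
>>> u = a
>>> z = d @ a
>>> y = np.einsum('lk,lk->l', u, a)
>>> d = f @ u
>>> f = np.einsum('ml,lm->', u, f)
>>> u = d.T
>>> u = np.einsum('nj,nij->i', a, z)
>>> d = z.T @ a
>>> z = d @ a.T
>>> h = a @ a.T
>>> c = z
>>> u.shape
(17,)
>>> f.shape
()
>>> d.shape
(31, 17, 31)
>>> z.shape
(31, 17, 13)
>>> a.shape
(13, 31)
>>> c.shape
(31, 17, 13)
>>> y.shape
(13,)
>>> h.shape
(13, 13)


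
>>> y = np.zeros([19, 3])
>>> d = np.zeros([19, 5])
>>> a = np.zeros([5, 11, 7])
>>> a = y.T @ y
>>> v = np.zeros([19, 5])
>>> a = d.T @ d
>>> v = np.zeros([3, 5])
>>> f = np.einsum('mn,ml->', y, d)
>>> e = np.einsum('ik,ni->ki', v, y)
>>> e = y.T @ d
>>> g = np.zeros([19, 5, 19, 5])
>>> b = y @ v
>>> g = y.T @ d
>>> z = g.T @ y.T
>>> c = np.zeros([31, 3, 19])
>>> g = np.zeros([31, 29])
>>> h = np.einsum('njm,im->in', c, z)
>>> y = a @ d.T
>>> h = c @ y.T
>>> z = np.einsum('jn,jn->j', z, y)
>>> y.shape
(5, 19)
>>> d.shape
(19, 5)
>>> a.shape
(5, 5)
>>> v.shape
(3, 5)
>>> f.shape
()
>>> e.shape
(3, 5)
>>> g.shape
(31, 29)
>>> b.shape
(19, 5)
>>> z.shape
(5,)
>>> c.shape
(31, 3, 19)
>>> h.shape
(31, 3, 5)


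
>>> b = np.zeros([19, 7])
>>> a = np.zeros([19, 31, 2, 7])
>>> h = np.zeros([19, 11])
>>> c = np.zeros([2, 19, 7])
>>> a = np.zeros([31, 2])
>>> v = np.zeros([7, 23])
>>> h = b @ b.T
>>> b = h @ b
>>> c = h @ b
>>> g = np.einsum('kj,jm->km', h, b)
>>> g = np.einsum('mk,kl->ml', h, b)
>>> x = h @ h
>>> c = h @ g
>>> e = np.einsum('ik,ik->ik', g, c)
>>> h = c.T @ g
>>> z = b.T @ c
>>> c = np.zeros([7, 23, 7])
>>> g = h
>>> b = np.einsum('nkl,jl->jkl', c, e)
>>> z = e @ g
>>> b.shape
(19, 23, 7)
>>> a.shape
(31, 2)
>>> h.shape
(7, 7)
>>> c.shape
(7, 23, 7)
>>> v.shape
(7, 23)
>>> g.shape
(7, 7)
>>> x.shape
(19, 19)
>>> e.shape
(19, 7)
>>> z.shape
(19, 7)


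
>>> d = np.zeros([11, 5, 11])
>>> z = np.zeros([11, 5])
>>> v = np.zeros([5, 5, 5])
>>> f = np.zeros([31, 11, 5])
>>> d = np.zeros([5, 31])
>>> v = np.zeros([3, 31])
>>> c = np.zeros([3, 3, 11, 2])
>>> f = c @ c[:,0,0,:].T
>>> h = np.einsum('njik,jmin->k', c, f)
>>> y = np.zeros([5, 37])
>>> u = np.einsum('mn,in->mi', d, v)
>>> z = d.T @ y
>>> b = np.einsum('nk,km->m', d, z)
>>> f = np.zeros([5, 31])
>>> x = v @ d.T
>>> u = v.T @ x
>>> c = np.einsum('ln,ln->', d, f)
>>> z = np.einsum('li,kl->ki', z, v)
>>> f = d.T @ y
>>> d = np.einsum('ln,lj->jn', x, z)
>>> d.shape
(37, 5)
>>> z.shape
(3, 37)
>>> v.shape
(3, 31)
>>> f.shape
(31, 37)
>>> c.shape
()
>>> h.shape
(2,)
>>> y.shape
(5, 37)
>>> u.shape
(31, 5)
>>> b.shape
(37,)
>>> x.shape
(3, 5)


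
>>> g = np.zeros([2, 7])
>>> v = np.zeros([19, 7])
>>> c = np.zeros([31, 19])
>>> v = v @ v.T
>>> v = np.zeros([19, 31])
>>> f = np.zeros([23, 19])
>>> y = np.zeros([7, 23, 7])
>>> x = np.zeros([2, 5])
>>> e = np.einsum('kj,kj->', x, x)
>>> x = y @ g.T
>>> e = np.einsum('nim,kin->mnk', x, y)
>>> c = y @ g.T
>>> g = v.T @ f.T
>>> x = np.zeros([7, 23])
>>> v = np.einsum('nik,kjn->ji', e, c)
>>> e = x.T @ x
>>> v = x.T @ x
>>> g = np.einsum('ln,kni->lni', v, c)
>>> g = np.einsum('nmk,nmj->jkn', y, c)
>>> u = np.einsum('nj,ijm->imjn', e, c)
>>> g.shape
(2, 7, 7)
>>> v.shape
(23, 23)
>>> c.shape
(7, 23, 2)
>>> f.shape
(23, 19)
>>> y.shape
(7, 23, 7)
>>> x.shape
(7, 23)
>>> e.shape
(23, 23)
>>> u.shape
(7, 2, 23, 23)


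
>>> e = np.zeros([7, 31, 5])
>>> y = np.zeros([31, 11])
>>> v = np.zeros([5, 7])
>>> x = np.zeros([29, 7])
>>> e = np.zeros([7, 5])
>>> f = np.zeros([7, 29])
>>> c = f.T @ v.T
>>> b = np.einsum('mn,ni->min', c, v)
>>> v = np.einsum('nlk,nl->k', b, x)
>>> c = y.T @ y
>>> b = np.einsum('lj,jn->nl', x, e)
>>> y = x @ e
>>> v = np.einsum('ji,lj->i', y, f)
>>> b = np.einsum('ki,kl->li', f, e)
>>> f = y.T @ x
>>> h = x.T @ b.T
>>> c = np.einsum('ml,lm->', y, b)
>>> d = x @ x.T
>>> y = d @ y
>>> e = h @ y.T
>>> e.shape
(7, 29)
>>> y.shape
(29, 5)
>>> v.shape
(5,)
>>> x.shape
(29, 7)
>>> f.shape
(5, 7)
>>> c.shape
()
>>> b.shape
(5, 29)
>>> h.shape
(7, 5)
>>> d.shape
(29, 29)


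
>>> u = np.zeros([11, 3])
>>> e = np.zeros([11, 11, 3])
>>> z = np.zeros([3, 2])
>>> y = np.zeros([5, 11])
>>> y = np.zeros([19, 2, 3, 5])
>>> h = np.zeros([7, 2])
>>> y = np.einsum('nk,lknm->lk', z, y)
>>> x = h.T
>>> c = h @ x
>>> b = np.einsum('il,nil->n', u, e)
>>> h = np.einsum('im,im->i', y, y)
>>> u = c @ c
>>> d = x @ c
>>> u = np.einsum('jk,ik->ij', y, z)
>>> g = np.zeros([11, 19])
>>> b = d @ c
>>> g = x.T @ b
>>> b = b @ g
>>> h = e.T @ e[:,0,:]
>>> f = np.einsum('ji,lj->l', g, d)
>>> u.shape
(3, 19)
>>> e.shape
(11, 11, 3)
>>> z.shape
(3, 2)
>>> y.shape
(19, 2)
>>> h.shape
(3, 11, 3)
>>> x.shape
(2, 7)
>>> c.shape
(7, 7)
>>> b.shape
(2, 7)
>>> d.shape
(2, 7)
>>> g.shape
(7, 7)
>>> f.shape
(2,)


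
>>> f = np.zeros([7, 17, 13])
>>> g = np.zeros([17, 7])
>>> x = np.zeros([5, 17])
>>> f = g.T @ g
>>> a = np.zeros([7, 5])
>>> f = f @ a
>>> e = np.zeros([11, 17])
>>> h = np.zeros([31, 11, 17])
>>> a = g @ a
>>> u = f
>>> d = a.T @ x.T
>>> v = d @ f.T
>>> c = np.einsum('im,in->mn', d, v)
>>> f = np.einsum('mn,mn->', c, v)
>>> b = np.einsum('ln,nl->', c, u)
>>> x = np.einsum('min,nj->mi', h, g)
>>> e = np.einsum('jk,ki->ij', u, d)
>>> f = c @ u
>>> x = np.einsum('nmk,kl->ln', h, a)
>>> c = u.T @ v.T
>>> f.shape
(5, 5)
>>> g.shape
(17, 7)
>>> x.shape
(5, 31)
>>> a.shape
(17, 5)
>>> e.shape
(5, 7)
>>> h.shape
(31, 11, 17)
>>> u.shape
(7, 5)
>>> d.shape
(5, 5)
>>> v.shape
(5, 7)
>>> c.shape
(5, 5)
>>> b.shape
()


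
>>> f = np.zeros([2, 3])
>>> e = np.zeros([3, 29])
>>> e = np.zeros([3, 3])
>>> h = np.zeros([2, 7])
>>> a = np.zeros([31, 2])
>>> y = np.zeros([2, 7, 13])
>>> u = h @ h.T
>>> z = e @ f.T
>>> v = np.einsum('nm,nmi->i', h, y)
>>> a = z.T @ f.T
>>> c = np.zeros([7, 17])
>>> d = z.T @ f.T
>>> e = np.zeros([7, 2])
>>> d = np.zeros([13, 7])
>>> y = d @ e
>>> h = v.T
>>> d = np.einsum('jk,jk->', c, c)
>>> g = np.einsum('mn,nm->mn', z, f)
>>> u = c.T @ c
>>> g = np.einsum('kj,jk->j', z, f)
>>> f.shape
(2, 3)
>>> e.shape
(7, 2)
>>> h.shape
(13,)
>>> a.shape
(2, 2)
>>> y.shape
(13, 2)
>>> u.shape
(17, 17)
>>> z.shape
(3, 2)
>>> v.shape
(13,)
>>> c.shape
(7, 17)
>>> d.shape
()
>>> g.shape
(2,)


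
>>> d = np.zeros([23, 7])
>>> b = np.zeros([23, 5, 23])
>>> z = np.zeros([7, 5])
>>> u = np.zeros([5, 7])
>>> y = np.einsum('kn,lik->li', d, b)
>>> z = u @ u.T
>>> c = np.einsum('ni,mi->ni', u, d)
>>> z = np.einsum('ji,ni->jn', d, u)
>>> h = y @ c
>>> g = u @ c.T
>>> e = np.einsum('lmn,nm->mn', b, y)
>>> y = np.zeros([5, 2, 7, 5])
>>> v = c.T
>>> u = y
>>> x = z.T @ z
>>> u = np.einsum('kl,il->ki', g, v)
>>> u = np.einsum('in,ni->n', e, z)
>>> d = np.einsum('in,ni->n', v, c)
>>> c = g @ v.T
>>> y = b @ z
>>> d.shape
(5,)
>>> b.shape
(23, 5, 23)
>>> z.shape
(23, 5)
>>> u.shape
(23,)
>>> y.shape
(23, 5, 5)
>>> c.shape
(5, 7)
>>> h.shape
(23, 7)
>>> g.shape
(5, 5)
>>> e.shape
(5, 23)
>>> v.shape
(7, 5)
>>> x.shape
(5, 5)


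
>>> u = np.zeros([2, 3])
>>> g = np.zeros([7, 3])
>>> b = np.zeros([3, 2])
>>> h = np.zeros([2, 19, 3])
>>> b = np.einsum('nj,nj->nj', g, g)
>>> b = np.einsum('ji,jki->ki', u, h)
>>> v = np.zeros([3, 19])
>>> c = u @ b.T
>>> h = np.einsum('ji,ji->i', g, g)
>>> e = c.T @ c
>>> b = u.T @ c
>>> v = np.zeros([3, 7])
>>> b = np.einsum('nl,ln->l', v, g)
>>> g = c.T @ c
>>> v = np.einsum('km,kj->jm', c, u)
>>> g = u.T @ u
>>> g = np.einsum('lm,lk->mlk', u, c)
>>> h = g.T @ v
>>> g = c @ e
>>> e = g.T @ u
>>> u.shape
(2, 3)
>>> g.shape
(2, 19)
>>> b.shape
(7,)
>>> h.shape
(19, 2, 19)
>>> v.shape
(3, 19)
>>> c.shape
(2, 19)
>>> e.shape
(19, 3)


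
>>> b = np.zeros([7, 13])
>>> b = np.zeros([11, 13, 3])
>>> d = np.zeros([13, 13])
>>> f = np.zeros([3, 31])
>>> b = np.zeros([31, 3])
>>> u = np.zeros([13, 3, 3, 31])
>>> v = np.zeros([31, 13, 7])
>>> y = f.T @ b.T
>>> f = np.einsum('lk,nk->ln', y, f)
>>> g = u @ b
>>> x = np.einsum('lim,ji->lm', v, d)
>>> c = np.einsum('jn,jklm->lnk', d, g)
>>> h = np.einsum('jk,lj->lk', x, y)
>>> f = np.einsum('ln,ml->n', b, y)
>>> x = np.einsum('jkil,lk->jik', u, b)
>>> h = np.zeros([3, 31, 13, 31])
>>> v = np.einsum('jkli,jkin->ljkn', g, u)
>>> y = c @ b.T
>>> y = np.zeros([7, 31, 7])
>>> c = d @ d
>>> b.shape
(31, 3)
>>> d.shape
(13, 13)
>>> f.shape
(3,)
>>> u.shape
(13, 3, 3, 31)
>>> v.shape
(3, 13, 3, 31)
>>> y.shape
(7, 31, 7)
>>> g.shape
(13, 3, 3, 3)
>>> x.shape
(13, 3, 3)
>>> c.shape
(13, 13)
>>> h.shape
(3, 31, 13, 31)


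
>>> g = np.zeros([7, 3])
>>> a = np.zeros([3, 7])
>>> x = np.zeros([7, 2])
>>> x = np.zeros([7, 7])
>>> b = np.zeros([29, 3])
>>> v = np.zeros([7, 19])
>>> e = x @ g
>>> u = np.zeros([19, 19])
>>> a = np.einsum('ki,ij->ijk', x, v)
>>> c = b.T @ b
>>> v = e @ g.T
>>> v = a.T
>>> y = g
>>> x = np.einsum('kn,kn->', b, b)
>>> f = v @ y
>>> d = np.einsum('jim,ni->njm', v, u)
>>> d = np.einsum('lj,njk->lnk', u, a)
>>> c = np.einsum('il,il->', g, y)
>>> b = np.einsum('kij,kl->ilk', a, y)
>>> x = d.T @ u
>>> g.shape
(7, 3)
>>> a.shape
(7, 19, 7)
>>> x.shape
(7, 7, 19)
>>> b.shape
(19, 3, 7)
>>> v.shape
(7, 19, 7)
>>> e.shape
(7, 3)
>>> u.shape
(19, 19)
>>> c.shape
()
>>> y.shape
(7, 3)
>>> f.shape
(7, 19, 3)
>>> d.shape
(19, 7, 7)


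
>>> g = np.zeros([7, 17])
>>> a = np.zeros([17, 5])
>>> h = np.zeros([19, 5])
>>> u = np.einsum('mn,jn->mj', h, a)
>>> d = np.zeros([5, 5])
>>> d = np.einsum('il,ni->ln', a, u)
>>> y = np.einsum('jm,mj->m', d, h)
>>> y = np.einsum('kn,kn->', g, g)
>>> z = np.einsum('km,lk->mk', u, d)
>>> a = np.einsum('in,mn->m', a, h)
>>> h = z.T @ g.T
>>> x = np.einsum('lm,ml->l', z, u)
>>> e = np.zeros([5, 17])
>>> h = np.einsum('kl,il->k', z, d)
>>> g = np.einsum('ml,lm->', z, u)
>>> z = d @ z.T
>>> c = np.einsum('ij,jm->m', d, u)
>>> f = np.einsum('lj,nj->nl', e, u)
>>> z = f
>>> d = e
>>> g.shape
()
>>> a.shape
(19,)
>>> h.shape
(17,)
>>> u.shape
(19, 17)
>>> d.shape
(5, 17)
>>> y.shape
()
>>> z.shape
(19, 5)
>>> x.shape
(17,)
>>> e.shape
(5, 17)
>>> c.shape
(17,)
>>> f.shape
(19, 5)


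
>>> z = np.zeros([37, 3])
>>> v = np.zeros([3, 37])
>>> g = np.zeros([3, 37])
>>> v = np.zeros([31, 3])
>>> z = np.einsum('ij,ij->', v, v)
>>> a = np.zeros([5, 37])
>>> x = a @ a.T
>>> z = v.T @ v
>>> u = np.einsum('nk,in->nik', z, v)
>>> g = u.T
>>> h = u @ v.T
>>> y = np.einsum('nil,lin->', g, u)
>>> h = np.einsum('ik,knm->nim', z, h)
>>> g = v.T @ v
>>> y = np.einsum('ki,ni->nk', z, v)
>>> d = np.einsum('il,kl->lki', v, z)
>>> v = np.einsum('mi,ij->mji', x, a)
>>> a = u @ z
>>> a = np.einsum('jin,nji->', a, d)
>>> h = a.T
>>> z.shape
(3, 3)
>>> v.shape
(5, 37, 5)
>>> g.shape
(3, 3)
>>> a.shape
()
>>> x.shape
(5, 5)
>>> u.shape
(3, 31, 3)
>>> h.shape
()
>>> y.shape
(31, 3)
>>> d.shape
(3, 3, 31)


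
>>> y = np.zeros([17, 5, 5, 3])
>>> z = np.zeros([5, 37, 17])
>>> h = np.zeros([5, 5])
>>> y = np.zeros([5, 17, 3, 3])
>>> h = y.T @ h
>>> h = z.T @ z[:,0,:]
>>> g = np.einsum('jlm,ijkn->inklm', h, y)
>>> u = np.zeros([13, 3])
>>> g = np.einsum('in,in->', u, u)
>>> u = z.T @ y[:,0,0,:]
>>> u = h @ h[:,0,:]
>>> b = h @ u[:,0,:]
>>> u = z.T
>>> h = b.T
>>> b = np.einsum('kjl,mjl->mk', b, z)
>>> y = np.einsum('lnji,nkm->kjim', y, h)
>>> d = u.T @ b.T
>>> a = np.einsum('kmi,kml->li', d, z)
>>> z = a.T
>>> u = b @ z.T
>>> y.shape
(37, 3, 3, 17)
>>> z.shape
(5, 17)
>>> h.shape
(17, 37, 17)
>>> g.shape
()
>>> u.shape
(5, 5)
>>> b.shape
(5, 17)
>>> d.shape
(5, 37, 5)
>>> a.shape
(17, 5)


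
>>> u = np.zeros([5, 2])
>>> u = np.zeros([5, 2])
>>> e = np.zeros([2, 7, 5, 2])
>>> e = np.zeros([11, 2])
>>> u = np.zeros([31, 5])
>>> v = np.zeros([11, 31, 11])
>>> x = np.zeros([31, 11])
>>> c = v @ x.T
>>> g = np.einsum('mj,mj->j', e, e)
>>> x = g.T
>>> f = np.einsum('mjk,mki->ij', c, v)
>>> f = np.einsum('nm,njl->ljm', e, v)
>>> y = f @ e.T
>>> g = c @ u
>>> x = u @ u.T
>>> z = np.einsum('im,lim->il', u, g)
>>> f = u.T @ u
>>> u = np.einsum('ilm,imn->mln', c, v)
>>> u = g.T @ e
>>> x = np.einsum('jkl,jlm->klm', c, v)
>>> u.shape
(5, 31, 2)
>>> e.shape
(11, 2)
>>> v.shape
(11, 31, 11)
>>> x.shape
(31, 31, 11)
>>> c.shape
(11, 31, 31)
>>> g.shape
(11, 31, 5)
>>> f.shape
(5, 5)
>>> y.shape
(11, 31, 11)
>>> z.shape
(31, 11)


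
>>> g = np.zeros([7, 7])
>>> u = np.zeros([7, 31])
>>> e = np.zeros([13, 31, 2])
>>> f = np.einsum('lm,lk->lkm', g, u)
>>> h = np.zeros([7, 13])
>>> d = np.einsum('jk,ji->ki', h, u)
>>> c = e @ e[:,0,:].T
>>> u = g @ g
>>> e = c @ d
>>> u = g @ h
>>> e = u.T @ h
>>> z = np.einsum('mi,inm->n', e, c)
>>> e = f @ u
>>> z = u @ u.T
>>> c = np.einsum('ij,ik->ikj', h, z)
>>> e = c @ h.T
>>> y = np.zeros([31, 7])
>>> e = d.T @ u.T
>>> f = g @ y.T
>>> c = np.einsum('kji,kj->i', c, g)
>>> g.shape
(7, 7)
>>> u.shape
(7, 13)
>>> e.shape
(31, 7)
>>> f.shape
(7, 31)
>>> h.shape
(7, 13)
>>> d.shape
(13, 31)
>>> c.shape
(13,)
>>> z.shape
(7, 7)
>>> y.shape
(31, 7)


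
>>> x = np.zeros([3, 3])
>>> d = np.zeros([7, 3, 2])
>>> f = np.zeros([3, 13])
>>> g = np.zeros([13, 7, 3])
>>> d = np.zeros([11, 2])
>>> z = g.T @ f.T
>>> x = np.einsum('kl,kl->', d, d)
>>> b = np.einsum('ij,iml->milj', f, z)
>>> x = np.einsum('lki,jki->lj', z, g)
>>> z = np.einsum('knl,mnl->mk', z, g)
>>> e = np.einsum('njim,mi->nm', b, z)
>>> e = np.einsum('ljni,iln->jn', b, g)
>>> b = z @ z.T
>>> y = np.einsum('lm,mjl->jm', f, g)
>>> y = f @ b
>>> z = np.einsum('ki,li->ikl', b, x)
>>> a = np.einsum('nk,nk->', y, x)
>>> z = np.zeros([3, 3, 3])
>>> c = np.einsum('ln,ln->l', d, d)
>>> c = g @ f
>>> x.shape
(3, 13)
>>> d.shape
(11, 2)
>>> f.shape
(3, 13)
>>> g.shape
(13, 7, 3)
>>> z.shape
(3, 3, 3)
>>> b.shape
(13, 13)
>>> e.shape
(3, 3)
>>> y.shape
(3, 13)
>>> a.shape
()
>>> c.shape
(13, 7, 13)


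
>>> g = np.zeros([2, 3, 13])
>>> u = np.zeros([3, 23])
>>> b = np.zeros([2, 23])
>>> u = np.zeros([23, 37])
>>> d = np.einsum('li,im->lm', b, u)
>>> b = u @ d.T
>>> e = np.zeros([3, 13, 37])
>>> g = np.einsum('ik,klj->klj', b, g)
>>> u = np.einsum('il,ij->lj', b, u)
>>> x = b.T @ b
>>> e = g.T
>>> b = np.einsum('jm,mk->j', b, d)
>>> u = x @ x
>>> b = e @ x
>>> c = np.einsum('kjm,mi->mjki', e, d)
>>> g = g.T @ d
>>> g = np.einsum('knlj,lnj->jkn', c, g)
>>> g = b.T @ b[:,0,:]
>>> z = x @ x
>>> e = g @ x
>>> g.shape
(2, 3, 2)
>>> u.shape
(2, 2)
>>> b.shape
(13, 3, 2)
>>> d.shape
(2, 37)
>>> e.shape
(2, 3, 2)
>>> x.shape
(2, 2)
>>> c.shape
(2, 3, 13, 37)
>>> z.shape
(2, 2)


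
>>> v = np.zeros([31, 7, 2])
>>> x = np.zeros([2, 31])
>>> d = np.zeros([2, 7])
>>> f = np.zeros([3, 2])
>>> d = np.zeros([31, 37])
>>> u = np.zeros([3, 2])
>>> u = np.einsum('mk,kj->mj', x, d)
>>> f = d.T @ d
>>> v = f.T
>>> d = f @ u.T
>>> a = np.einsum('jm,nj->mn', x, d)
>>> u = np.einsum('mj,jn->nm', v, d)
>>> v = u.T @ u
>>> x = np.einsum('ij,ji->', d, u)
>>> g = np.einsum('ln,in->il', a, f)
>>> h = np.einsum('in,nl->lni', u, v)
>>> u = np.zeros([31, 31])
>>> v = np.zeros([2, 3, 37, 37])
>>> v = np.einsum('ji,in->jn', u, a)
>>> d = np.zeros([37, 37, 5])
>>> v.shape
(31, 37)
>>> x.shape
()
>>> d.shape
(37, 37, 5)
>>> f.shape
(37, 37)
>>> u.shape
(31, 31)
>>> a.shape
(31, 37)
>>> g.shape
(37, 31)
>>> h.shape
(37, 37, 2)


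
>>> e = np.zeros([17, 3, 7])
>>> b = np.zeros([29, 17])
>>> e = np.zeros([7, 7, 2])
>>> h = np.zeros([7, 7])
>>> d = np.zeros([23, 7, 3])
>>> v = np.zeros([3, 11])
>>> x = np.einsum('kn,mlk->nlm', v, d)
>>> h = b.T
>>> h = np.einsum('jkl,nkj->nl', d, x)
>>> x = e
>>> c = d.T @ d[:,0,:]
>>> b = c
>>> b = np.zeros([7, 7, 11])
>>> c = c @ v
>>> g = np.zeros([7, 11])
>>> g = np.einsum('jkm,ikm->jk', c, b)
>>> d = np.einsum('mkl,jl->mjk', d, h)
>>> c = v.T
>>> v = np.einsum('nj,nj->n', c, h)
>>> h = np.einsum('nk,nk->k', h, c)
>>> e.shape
(7, 7, 2)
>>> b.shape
(7, 7, 11)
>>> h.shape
(3,)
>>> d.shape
(23, 11, 7)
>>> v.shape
(11,)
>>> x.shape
(7, 7, 2)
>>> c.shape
(11, 3)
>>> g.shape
(3, 7)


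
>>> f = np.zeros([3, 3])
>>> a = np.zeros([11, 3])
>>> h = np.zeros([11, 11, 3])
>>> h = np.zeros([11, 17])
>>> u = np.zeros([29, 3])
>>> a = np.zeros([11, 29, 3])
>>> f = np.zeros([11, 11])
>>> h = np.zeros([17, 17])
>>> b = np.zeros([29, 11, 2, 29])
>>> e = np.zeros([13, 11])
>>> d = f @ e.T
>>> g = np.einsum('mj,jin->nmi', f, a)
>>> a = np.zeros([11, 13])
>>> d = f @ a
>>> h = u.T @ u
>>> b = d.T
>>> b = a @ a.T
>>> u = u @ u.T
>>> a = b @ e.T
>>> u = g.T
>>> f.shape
(11, 11)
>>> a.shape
(11, 13)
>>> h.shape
(3, 3)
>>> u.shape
(29, 11, 3)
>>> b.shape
(11, 11)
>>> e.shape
(13, 11)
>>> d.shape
(11, 13)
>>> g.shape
(3, 11, 29)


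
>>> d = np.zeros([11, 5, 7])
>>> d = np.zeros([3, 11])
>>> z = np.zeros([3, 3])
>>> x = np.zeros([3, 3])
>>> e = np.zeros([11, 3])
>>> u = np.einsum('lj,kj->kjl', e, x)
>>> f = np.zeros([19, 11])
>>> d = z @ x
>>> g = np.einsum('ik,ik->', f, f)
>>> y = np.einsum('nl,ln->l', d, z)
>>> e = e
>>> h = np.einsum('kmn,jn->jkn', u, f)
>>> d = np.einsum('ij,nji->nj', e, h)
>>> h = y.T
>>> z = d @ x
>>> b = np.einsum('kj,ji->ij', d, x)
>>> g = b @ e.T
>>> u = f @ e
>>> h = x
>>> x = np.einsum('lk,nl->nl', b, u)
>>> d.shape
(19, 3)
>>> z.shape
(19, 3)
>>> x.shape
(19, 3)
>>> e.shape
(11, 3)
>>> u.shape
(19, 3)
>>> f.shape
(19, 11)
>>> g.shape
(3, 11)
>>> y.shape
(3,)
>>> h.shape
(3, 3)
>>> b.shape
(3, 3)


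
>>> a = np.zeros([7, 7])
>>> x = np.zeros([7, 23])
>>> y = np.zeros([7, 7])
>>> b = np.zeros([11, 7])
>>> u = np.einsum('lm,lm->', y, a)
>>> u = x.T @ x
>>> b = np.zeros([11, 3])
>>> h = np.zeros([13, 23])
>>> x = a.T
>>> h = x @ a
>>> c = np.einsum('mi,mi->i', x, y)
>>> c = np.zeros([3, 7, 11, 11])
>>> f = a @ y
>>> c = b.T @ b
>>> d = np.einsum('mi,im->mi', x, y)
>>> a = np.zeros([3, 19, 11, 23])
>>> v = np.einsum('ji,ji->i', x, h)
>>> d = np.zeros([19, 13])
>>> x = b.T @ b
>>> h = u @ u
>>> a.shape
(3, 19, 11, 23)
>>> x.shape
(3, 3)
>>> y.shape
(7, 7)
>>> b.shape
(11, 3)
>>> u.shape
(23, 23)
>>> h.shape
(23, 23)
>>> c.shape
(3, 3)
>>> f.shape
(7, 7)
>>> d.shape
(19, 13)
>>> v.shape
(7,)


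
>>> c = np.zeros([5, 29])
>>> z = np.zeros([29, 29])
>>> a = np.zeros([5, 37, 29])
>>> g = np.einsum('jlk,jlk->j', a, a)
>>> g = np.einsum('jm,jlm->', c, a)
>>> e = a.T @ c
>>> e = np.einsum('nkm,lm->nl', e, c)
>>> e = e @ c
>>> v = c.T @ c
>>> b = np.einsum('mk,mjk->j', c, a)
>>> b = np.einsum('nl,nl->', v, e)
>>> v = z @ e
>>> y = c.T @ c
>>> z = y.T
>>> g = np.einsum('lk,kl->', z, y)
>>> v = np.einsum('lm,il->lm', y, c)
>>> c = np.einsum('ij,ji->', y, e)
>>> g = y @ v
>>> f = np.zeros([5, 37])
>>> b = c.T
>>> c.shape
()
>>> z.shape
(29, 29)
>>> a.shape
(5, 37, 29)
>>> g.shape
(29, 29)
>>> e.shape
(29, 29)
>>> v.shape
(29, 29)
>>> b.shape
()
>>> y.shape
(29, 29)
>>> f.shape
(5, 37)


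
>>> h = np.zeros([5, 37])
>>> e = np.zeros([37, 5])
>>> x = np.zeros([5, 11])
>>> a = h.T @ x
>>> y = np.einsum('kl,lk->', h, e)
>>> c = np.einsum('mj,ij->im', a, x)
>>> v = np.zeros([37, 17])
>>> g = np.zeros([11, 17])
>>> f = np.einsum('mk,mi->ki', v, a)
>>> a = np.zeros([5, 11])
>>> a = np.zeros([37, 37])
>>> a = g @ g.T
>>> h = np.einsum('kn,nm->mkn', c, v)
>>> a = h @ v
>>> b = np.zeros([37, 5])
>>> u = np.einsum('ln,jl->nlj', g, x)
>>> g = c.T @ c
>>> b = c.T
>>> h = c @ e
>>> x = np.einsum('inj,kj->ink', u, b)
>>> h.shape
(5, 5)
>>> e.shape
(37, 5)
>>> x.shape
(17, 11, 37)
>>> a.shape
(17, 5, 17)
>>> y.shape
()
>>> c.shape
(5, 37)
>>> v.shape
(37, 17)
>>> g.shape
(37, 37)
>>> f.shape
(17, 11)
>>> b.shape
(37, 5)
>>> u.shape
(17, 11, 5)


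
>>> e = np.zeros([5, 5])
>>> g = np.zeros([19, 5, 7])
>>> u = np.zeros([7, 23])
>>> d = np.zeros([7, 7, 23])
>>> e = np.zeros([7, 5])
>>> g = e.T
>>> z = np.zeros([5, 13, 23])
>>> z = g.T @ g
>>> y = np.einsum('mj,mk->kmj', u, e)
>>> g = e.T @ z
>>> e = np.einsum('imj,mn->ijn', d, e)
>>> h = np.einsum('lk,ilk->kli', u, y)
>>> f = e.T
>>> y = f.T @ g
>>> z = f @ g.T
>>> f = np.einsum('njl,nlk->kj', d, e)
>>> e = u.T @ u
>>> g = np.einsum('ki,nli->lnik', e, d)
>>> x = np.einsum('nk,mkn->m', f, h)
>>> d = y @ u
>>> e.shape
(23, 23)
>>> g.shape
(7, 7, 23, 23)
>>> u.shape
(7, 23)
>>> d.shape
(7, 23, 23)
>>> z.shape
(5, 23, 5)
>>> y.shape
(7, 23, 7)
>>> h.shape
(23, 7, 5)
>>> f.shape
(5, 7)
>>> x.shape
(23,)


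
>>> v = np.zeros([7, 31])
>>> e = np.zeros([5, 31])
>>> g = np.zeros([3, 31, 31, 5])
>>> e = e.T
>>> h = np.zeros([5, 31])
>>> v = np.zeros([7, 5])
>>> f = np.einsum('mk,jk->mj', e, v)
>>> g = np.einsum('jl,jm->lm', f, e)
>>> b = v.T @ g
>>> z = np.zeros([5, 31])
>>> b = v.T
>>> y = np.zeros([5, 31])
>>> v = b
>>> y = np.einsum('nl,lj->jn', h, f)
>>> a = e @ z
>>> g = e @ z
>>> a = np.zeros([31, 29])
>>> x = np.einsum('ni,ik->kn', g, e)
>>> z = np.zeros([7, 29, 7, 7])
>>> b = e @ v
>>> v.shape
(5, 7)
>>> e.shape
(31, 5)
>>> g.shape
(31, 31)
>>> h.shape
(5, 31)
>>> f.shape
(31, 7)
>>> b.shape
(31, 7)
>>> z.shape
(7, 29, 7, 7)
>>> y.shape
(7, 5)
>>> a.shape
(31, 29)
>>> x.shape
(5, 31)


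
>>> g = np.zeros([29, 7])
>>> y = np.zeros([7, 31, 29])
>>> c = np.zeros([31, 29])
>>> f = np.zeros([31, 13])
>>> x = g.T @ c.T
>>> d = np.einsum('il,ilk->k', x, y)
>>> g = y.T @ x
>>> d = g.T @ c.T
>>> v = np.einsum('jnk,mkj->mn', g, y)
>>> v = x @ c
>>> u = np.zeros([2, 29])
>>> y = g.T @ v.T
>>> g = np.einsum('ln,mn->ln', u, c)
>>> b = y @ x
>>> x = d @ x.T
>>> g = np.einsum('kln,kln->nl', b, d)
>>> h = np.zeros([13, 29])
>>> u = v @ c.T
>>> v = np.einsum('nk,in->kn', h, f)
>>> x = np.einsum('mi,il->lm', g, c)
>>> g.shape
(31, 31)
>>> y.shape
(31, 31, 7)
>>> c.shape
(31, 29)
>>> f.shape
(31, 13)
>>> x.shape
(29, 31)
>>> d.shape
(31, 31, 31)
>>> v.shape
(29, 13)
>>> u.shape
(7, 31)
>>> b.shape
(31, 31, 31)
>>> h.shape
(13, 29)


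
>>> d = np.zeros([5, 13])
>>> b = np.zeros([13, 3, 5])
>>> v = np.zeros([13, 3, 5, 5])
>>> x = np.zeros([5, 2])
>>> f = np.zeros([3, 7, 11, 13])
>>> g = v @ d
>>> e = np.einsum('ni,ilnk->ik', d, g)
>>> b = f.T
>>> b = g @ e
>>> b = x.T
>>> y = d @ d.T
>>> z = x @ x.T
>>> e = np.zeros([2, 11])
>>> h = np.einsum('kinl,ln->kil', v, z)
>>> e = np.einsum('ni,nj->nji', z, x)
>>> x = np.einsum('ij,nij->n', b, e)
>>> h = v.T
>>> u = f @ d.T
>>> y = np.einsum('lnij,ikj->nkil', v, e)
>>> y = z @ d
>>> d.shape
(5, 13)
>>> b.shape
(2, 5)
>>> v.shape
(13, 3, 5, 5)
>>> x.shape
(5,)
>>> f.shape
(3, 7, 11, 13)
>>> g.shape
(13, 3, 5, 13)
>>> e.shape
(5, 2, 5)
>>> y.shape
(5, 13)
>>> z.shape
(5, 5)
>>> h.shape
(5, 5, 3, 13)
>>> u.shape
(3, 7, 11, 5)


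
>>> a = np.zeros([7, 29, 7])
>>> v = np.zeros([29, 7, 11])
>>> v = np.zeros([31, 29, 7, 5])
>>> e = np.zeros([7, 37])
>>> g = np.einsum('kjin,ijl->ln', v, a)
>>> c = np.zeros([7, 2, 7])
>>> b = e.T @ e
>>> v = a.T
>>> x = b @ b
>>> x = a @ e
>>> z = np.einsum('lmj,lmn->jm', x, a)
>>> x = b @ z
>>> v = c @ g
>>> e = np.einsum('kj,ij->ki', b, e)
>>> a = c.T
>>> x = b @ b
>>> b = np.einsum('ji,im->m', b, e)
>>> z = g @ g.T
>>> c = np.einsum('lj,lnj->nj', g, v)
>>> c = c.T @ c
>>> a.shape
(7, 2, 7)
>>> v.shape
(7, 2, 5)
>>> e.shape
(37, 7)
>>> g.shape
(7, 5)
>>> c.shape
(5, 5)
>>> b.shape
(7,)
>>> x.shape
(37, 37)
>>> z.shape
(7, 7)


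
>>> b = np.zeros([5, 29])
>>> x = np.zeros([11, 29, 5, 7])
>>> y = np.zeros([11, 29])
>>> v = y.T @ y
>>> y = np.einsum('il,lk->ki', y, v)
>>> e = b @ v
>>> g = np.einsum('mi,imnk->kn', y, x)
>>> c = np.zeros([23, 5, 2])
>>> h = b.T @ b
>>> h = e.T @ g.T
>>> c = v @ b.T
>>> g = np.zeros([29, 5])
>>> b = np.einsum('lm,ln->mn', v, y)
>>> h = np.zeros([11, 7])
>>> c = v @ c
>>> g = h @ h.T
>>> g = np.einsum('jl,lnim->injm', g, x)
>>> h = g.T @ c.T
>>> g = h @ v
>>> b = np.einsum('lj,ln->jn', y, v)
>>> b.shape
(11, 29)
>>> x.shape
(11, 29, 5, 7)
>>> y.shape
(29, 11)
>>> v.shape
(29, 29)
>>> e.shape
(5, 29)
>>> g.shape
(7, 11, 29, 29)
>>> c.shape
(29, 5)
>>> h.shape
(7, 11, 29, 29)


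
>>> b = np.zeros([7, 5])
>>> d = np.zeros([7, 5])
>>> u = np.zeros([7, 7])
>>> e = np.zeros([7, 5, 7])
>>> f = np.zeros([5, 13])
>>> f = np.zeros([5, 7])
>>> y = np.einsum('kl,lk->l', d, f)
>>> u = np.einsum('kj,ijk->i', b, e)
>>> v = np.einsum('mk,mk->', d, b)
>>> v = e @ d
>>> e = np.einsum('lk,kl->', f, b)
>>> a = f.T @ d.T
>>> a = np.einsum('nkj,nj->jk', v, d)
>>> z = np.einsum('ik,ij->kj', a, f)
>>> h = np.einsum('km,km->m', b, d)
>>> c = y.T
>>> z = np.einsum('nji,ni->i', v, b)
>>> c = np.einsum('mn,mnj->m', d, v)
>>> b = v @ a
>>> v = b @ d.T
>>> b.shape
(7, 5, 5)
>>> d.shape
(7, 5)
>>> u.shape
(7,)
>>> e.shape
()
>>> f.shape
(5, 7)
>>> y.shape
(5,)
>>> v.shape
(7, 5, 7)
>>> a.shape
(5, 5)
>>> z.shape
(5,)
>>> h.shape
(5,)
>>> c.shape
(7,)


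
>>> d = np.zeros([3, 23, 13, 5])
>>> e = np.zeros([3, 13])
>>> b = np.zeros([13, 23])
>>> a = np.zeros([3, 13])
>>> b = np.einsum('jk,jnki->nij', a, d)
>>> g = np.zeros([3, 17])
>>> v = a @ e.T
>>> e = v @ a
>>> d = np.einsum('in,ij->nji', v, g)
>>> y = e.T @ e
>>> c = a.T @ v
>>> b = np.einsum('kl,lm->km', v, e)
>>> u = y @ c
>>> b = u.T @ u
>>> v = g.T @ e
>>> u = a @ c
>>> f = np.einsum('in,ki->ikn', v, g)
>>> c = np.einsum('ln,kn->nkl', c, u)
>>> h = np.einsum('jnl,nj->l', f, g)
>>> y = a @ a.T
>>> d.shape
(3, 17, 3)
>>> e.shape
(3, 13)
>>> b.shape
(3, 3)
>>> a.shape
(3, 13)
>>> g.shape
(3, 17)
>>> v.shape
(17, 13)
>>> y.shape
(3, 3)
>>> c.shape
(3, 3, 13)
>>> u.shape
(3, 3)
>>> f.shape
(17, 3, 13)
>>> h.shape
(13,)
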